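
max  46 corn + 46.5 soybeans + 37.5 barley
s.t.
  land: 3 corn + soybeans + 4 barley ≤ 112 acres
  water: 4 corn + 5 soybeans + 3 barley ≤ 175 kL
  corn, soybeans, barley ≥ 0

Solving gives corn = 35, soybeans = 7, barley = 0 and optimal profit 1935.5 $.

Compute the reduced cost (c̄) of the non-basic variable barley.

Check each constraint at x*: land 112/112 (tight); water 175/175 (tight).
Dual feasibility on the basic columns requires 3·y_land + 4·y_water = 46, 1·y_land + 5·y_water = 46.5.
Solving: y_land = 4, y_water = 8.5.
Reduced cost of barley: c₃ − yᵀa₃ = 37.5 − (4·4 + 8.5·3) = 37.5 − 41.5 = -4.

-4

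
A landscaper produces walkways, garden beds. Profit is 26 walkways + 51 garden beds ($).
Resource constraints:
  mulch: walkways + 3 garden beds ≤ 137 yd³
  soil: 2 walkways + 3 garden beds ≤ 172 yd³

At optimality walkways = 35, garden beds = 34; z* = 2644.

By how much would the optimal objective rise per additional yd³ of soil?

9

Both mulch and soil are binding at x*.
Dual feasibility on the basic columns requires 1·y_mulch + 2·y_soil = 26, 3·y_mulch + 3·y_soil = 51.
Solving: y_mulch = 8, y_soil = 9.
Shadow price of soil = 9.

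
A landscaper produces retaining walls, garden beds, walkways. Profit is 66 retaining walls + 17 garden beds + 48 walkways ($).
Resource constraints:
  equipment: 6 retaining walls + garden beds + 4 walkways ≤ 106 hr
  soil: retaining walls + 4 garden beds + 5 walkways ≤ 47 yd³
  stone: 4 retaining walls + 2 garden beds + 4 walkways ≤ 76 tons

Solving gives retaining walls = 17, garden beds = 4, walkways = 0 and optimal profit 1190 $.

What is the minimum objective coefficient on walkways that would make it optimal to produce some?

Binding: equipment and stone. Non-binding: soil (14 unused).
Since soil is not tight, its dual is 0.
The binding rows give the dual system: 6·y_equipment + 4·y_stone = 66 and 1·y_equipment + 2·y_stone = 17.
Solving: y_equipment = 8, y_stone = 4.5.
walkways enters the basis when its profit ≥ yᵀa₃ = 8·4 + 4.5·4 = 50.

50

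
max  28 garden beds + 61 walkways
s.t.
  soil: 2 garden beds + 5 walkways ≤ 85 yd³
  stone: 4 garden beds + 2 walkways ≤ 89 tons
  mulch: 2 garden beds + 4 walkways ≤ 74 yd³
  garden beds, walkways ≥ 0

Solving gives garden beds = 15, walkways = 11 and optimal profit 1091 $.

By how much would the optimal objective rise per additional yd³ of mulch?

9

At the optimum: soil uses 85 of 85 (binding); stone uses 82 of 89 (slack = 7); mulch uses 74 of 74 (binding).
Since stone is not tight, its dual is 0.
From A_Bᵀ y = c: 2·y_soil + 2·y_mulch = 28; 5·y_soil + 4·y_mulch = 61.
This yields shadow prices y_soil = 5, y_mulch = 9.
Shadow price of mulch = 9.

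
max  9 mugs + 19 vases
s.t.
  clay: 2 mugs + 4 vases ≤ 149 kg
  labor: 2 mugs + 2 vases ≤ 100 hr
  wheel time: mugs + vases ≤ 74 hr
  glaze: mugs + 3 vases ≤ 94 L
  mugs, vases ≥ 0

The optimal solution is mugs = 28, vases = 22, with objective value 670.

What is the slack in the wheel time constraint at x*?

24

wheel time used = 1·28 + 1·22 = 50; slack = 74 − 50 = 24.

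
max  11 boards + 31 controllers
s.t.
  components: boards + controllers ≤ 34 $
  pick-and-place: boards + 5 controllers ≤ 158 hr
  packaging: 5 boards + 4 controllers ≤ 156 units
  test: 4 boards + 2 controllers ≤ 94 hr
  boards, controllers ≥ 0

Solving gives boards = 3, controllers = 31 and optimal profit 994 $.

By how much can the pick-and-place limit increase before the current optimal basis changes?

Binding constraints: components, pick-and-place. The basis is B = [[1,1],[1,5]] with det 4.
Per unit increase in pick-and-place, x* moves by d = (-0.25, 0.25).
The basis stays optimal until boards reaches 0; allowable increase = 12 hr.

12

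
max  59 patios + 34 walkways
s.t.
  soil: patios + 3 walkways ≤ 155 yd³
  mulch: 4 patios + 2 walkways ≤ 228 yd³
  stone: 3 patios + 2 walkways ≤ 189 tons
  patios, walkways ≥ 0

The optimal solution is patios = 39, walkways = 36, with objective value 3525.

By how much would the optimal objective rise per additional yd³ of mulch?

Check each constraint at x*: soil 147/155 (slack 8); mulch 228/228 (tight); stone 189/189 (tight).
By complementary slackness, y = 0 for the non-binding constraint.
Dual feasibility on the basic columns requires 4·y_mulch + 3·y_stone = 59, 2·y_mulch + 2·y_stone = 34.
→ y_mulch = 8 and y_stone = 9.
Shadow price of mulch = 8.

8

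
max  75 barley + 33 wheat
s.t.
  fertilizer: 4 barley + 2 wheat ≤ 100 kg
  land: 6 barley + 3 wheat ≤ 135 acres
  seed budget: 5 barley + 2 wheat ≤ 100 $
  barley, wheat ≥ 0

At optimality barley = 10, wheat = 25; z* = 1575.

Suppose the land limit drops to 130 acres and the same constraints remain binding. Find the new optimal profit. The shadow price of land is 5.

1550

Δb = -5, so new z* = 1575 + (5)·(-5) = 1575 − 25 = 1550.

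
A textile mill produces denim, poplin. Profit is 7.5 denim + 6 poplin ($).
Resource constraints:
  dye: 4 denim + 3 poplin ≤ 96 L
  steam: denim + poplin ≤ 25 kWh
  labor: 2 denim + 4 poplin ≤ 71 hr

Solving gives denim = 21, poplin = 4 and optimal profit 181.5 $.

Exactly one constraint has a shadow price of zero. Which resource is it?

dye: 96/96 (binding)
steam: 25/25 (binding)
labor: 58/71 (slack 13)
By complementary slackness, a constraint with positive slack has shadow price 0 → labor.

labor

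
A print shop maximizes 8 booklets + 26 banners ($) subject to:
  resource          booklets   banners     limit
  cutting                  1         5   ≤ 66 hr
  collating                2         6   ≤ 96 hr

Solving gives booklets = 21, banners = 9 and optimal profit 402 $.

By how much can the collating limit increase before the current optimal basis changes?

Binding constraints: cutting, collating. The basis is B = [[1,5],[2,6]] with det -4.
Per unit increase in collating, x* moves by d = (1.25, -0.25).
The basis stays optimal until banners reaches 0; allowable increase = 36 hr.

36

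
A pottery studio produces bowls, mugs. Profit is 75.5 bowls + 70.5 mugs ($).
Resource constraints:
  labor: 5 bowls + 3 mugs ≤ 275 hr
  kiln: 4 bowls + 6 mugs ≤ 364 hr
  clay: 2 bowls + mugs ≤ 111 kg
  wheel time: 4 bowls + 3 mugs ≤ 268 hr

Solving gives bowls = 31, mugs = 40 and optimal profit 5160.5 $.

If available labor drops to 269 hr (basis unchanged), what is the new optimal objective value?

Check each constraint at x*: labor 275/275 (tight); kiln 364/364 (tight); clay 102/111 (slack 9); wheel time 244/268 (slack 24).
By complementary slackness, y = 0 for the non-binding constraints.
The binding rows give the dual system: 5·y_labor + 4·y_kiln = 75.5 and 3·y_labor + 6·y_kiln = 70.5.
→ y_labor = 9.5 and y_kiln = 7.
Δz = y_labor·Δb = 9.5 × (-6) = -57, so new z* = 5160.5 − 57 = 5103.5.

5103.5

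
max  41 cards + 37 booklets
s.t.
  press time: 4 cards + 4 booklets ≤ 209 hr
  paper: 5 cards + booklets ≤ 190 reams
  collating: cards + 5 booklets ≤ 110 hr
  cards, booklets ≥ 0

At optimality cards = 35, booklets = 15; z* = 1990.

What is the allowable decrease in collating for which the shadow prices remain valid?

Binding constraints: paper, collating. The basis is B = [[5,1],[1,5]] with det 24.
Per unit decrease in collating, x* moves by d = (0.0417, -0.2083).
The basis stays optimal until booklets reaches 0; allowable decrease = 72 hr.

72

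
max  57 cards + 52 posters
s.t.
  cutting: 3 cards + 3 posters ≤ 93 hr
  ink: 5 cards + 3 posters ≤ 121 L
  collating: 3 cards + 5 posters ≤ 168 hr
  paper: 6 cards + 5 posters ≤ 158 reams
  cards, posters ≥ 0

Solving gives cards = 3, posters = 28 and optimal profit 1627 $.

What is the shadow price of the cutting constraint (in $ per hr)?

At the optimum: cutting uses 93 of 93 (binding); ink uses 99 of 121 (slack = 22); collating uses 149 of 168 (slack = 19); paper uses 158 of 158 (binding).
By complementary slackness, y = 0 for the non-binding constraints.
The binding rows give the dual system: 3·y_cutting + 6·y_paper = 57 and 3·y_cutting + 5·y_paper = 52.
This yields shadow prices y_cutting = 9, y_paper = 5.
Shadow price of cutting = 9.

9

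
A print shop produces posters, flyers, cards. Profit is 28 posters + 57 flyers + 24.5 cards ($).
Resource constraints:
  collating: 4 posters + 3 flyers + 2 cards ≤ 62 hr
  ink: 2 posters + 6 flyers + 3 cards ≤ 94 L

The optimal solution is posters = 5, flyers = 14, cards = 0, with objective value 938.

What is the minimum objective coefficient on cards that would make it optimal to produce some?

At the optimum: collating uses 62 of 62 (binding); ink uses 94 of 94 (binding).
Dual feasibility on the basic columns requires 4·y_collating + 2·y_ink = 28, 3·y_collating + 6·y_ink = 57.
This yields shadow prices y_collating = 3, y_ink = 8.
cards enters the basis when its profit ≥ yᵀa₃ = 3·2 + 8·3 = 30.

30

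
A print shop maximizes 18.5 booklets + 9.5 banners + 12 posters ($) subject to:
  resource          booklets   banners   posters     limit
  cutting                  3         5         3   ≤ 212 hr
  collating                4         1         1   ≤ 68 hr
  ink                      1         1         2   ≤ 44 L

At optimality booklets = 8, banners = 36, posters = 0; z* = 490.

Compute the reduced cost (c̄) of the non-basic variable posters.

-4

Check each constraint at x*: cutting 204/212 (slack 8); collating 68/68 (tight); ink 44/44 (tight).
Slack constraints have shadow price 0 (complementary slackness).
From A_Bᵀ y = c: 4·y_collating + 1·y_ink = 18.5; 1·y_collating + 1·y_ink = 9.5.
Solving: y_collating = 3, y_ink = 6.5.
Reduced cost of posters: c₃ − yᵀa₃ = 12 − (3·1 + 6.5·2) = 12 − 16 = -4.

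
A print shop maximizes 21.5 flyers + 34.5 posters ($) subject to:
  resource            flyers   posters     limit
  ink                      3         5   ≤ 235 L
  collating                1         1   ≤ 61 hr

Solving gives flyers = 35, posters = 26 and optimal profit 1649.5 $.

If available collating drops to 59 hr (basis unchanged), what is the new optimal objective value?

Check each constraint at x*: ink 235/235 (tight); collating 61/61 (tight).
From A_Bᵀ y = c: 3·y_ink + 1·y_collating = 21.5; 5·y_ink + 1·y_collating = 34.5.
Solving: y_ink = 6.5, y_collating = 2.
Δz = y_collating·Δb = 2 × (-2) = -4, so new z* = 1649.5 − 4 = 1645.5.

1645.5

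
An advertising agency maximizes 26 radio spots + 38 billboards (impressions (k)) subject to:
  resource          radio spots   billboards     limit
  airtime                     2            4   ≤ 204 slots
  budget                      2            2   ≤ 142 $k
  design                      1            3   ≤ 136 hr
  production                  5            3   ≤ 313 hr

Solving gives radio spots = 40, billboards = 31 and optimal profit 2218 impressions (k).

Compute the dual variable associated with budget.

Binding: airtime and budget. Non-binding: design (3 unused), production (20 unused).
By complementary slackness, y = 0 for the non-binding constraints.
Dual feasibility on the basic columns requires 2·y_airtime + 2·y_budget = 26, 4·y_airtime + 2·y_budget = 38.
This yields shadow prices y_airtime = 6, y_budget = 7.
Shadow price of budget = 7.

7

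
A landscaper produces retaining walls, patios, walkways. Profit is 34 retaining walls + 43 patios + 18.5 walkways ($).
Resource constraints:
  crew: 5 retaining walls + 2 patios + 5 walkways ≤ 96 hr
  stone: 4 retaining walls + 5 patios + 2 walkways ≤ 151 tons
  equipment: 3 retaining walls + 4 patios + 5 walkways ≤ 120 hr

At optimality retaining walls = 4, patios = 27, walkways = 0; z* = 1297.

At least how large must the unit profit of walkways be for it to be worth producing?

24

At the optimum: crew uses 74 of 96 (slack = 22); stone uses 151 of 151 (binding); equipment uses 120 of 120 (binding).
By complementary slackness, y = 0 for the non-binding constraint.
Dual feasibility on the basic columns requires 4·y_stone + 3·y_equipment = 34, 5·y_stone + 4·y_equipment = 43.
→ y_stone = 7 and y_equipment = 2.
walkways enters the basis when its profit ≥ yᵀa₃ = 7·2 + 2·5 = 24.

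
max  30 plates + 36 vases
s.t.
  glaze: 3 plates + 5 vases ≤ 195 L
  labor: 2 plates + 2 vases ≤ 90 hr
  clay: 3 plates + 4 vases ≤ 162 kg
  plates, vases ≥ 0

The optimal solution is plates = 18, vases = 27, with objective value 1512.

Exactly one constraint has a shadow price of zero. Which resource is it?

glaze

glaze: 189/195 (slack 6)
labor: 90/90 (binding)
clay: 162/162 (binding)
By complementary slackness, a constraint with positive slack has shadow price 0 → glaze.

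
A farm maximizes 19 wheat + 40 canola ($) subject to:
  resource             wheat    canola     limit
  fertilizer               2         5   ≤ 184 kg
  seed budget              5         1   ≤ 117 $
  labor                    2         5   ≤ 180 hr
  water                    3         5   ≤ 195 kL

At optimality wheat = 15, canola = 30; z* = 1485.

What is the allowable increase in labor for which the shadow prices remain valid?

4

Binding constraints: labor, water. The basis is B = [[2,5],[3,5]] with det -5.
Per unit increase in labor, x* moves by d = (-1, 0.6).
The basis stays optimal until fertilizer becomes binding; allowable increase = 4 hr.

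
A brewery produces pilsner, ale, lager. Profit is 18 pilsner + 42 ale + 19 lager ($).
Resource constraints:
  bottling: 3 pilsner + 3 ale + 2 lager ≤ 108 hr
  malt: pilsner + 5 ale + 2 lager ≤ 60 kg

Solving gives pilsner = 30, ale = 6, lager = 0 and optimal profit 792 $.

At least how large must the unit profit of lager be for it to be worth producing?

At the optimum: bottling uses 108 of 108 (binding); malt uses 60 of 60 (binding).
The binding rows give the dual system: 3·y_bottling + 1·y_malt = 18 and 3·y_bottling + 5·y_malt = 42.
This yields shadow prices y_bottling = 4, y_malt = 6.
lager enters the basis when its profit ≥ yᵀa₃ = 4·2 + 6·2 = 20.

20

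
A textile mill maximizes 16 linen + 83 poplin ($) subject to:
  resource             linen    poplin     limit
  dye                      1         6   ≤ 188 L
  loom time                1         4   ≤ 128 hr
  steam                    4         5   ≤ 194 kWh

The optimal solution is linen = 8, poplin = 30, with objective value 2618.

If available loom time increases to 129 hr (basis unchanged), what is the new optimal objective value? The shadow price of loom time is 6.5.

2624.5

Δb = 1, so new z* = 2618 + (6.5)·(1) = 2618 + 6.5 = 2624.5.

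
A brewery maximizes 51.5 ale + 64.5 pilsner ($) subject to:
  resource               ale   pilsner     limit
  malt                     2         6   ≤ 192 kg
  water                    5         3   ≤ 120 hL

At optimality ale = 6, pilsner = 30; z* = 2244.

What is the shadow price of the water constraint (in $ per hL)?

Check each constraint at x*: malt 192/192 (tight); water 120/120 (tight).
From A_Bᵀ y = c: 2·y_malt + 5·y_water = 51.5; 6·y_malt + 3·y_water = 64.5.
→ y_malt = 7 and y_water = 7.5.
Shadow price of water = 7.5.

7.5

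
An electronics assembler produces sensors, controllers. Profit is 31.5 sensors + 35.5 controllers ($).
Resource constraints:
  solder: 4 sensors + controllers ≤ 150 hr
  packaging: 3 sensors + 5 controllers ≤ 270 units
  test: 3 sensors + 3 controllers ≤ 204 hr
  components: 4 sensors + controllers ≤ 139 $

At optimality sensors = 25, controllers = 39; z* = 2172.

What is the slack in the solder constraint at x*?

11

solder used = 4·25 + 1·39 = 139; slack = 150 − 139 = 11.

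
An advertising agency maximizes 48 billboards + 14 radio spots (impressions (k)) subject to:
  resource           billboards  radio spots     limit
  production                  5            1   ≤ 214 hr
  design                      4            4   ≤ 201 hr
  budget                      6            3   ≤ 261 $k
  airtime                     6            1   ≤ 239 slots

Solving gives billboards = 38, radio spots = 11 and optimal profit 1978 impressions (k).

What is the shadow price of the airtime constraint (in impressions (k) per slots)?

Binding: budget and airtime. Non-binding: production (13 unused), design (5 unused).
By complementary slackness, y = 0 for the non-binding constraints.
The binding rows give the dual system: 6·y_budget + 6·y_airtime = 48 and 3·y_budget + 1·y_airtime = 14.
This yields shadow prices y_budget = 3, y_airtime = 5.
Shadow price of airtime = 5.

5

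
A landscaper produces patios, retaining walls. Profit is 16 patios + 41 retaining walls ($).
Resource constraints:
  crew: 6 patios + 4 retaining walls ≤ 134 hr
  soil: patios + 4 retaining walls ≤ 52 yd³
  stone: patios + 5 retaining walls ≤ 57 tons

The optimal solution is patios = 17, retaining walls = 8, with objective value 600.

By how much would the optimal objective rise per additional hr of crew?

1.5

Check each constraint at x*: crew 134/134 (tight); soil 49/52 (slack 3); stone 57/57 (tight).
Since soil is not tight, its dual is 0.
From A_Bᵀ y = c: 6·y_crew + 1·y_stone = 16; 4·y_crew + 5·y_stone = 41.
This yields shadow prices y_crew = 1.5, y_stone = 7.
Shadow price of crew = 1.5.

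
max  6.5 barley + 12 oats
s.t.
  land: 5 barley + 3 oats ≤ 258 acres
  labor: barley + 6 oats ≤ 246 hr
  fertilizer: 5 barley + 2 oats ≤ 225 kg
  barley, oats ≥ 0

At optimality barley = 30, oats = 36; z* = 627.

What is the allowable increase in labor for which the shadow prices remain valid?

Binding constraints: land, labor. The basis is B = [[5,3],[1,6]] with det 27.
Per unit increase in labor, x* moves by d = (-0.1111, 0.1852).
The basis stays optimal until barley reaches 0; allowable increase = 270 hr.

270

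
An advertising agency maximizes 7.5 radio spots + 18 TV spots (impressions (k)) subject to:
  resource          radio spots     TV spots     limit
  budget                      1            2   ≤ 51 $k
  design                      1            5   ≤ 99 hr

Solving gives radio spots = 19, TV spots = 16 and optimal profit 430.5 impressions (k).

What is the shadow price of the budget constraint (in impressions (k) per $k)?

6.5

At the optimum: budget uses 51 of 51 (binding); design uses 99 of 99 (binding).
From A_Bᵀ y = c: 1·y_budget + 1·y_design = 7.5; 2·y_budget + 5·y_design = 18.
This yields shadow prices y_budget = 6.5, y_design = 1.
Shadow price of budget = 6.5.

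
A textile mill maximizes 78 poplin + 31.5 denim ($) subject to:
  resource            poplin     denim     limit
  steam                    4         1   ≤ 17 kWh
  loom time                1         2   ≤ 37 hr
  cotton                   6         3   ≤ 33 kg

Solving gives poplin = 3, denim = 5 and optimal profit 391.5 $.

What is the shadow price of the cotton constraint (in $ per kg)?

8

Binding: steam and cotton. Non-binding: loom time (24 unused).
Slack constraints have shadow price 0 (complementary slackness).
The binding rows give the dual system: 4·y_steam + 6·y_cotton = 78 and 1·y_steam + 3·y_cotton = 31.5.
This yields shadow prices y_steam = 7.5, y_cotton = 8.
Shadow price of cotton = 8.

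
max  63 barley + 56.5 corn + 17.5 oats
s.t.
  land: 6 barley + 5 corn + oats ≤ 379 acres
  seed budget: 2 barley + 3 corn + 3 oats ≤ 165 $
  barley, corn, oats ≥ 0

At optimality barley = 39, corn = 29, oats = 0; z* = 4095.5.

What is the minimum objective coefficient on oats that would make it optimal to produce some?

18.5

Check each constraint at x*: land 379/379 (tight); seed budget 165/165 (tight).
The binding rows give the dual system: 6·y_land + 2·y_seed budget = 63 and 5·y_land + 3·y_seed budget = 56.5.
Solving: y_land = 9.5, y_seed budget = 3.
oats enters the basis when its profit ≥ yᵀa₃ = 9.5·1 + 3·3 = 18.5.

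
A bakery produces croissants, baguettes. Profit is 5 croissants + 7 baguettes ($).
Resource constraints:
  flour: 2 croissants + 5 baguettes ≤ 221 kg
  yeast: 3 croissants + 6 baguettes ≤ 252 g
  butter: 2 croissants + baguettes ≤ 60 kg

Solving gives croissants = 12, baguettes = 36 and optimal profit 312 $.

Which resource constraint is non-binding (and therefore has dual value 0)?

flour: 204/221 (slack 17)
yeast: 252/252 (binding)
butter: 60/60 (binding)
By complementary slackness, a constraint with positive slack has shadow price 0 → flour.

flour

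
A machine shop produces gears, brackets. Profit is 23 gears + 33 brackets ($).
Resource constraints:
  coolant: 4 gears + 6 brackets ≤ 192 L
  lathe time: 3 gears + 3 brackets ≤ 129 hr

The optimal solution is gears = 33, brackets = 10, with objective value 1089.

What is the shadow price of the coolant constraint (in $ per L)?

Check each constraint at x*: coolant 192/192 (tight); lathe time 129/129 (tight).
Dual feasibility on the basic columns requires 4·y_coolant + 3·y_lathe time = 23, 6·y_coolant + 3·y_lathe time = 33.
Solving: y_coolant = 5, y_lathe time = 1.
Shadow price of coolant = 5.

5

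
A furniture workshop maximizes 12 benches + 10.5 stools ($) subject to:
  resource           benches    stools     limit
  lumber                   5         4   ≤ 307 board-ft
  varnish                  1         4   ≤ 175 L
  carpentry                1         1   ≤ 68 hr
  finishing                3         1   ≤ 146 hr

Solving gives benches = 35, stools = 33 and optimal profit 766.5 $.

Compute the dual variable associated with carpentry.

4.5

At the optimum: lumber uses 307 of 307 (binding); varnish uses 167 of 175 (slack = 8); carpentry uses 68 of 68 (binding); finishing uses 138 of 146 (slack = 8).
Slack constraints have shadow price 0 (complementary slackness).
Dual feasibility on the basic columns requires 5·y_lumber + 1·y_carpentry = 12, 4·y_lumber + 1·y_carpentry = 10.5.
→ y_lumber = 1.5 and y_carpentry = 4.5.
Shadow price of carpentry = 4.5.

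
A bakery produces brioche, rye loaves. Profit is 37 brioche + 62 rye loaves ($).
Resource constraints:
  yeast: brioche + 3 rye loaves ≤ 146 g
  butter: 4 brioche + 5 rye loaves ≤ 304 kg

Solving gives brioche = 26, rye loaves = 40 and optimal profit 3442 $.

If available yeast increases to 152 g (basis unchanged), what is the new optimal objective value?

Both yeast and butter are binding at x*.
The binding rows give the dual system: 1·y_yeast + 4·y_butter = 37 and 3·y_yeast + 5·y_butter = 62.
→ y_yeast = 9 and y_butter = 7.
Δz = y_yeast·Δb = 9 × (6) = 54, so new z* = 3442 + 54 = 3496.

3496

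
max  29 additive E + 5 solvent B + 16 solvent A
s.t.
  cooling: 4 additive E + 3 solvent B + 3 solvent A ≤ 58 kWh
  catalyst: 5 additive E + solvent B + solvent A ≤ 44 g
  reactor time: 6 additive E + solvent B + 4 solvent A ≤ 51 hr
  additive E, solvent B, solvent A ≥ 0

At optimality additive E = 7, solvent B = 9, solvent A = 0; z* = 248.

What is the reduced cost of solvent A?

-1

Check each constraint at x*: cooling 55/58 (slack 3); catalyst 44/44 (tight); reactor time 51/51 (tight).
By complementary slackness, y = 0 for the non-binding constraint.
Dual feasibility on the basic columns requires 5·y_catalyst + 6·y_reactor time = 29, 1·y_catalyst + 1·y_reactor time = 5.
Solving: y_catalyst = 1, y_reactor time = 4.
Reduced cost of solvent A: c₃ − yᵀa₃ = 16 − (1·1 + 4·4) = 16 − 17 = -1.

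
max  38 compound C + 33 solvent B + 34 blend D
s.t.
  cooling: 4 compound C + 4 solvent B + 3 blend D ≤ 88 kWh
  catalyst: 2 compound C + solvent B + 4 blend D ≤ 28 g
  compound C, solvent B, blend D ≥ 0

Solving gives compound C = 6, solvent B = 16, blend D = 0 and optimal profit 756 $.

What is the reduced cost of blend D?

Check each constraint at x*: cooling 88/88 (tight); catalyst 28/28 (tight).
The binding rows give the dual system: 4·y_cooling + 2·y_catalyst = 38 and 4·y_cooling + 1·y_catalyst = 33.
→ y_cooling = 7 and y_catalyst = 5.
Reduced cost of blend D: c₃ − yᵀa₃ = 34 − (7·3 + 5·4) = 34 − 41 = -7.

-7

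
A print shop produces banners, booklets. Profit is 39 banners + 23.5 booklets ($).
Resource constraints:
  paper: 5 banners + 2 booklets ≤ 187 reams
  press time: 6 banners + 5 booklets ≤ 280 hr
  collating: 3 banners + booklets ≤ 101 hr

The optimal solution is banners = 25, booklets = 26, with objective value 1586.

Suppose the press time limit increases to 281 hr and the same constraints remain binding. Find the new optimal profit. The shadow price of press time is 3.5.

Δb = 1, so new z* = 1586 + (3.5)·(1) = 1586 + 3.5 = 1589.5.

1589.5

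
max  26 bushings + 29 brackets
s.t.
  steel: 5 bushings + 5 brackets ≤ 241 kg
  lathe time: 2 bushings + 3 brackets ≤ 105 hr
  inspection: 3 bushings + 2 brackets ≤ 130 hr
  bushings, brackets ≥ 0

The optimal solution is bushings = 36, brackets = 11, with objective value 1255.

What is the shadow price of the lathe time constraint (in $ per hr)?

Check each constraint at x*: steel 235/241 (slack 6); lathe time 105/105 (tight); inspection 130/130 (tight).
Slack constraints have shadow price 0 (complementary slackness).
The binding rows give the dual system: 2·y_lathe time + 3·y_inspection = 26 and 3·y_lathe time + 2·y_inspection = 29.
This yields shadow prices y_lathe time = 7, y_inspection = 4.
Shadow price of lathe time = 7.

7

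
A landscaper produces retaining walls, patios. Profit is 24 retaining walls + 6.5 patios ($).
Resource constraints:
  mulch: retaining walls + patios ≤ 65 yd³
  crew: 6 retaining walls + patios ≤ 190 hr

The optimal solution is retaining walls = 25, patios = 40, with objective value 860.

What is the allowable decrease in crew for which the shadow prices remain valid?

Binding constraints: mulch, crew. The basis is B = [[1,1],[6,1]] with det -5.
Per unit decrease in crew, x* moves by d = (-0.2, 0.2).
The basis stays optimal until retaining walls reaches 0; allowable decrease = 125 hr.

125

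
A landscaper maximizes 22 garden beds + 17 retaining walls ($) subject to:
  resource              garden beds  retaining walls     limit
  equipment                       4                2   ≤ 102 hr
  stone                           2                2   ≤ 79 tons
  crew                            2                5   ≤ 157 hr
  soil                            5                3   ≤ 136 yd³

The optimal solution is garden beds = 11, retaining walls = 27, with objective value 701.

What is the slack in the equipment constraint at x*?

equipment used = 4·11 + 2·27 = 98; slack = 102 − 98 = 4.

4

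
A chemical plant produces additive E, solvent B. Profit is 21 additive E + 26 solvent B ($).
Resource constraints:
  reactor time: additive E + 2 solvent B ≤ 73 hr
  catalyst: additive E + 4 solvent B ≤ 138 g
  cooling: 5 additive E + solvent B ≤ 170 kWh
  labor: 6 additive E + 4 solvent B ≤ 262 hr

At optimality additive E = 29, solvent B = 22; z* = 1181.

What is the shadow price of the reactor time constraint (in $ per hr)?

At the optimum: reactor time uses 73 of 73 (binding); catalyst uses 117 of 138 (slack = 21); cooling uses 167 of 170 (slack = 3); labor uses 262 of 262 (binding).
Since catalyst, cooling are not tight, their duals are 0.
The binding rows give the dual system: 1·y_reactor time + 6·y_labor = 21 and 2·y_reactor time + 4·y_labor = 26.
This yields shadow prices y_reactor time = 9, y_labor = 2.
Shadow price of reactor time = 9.

9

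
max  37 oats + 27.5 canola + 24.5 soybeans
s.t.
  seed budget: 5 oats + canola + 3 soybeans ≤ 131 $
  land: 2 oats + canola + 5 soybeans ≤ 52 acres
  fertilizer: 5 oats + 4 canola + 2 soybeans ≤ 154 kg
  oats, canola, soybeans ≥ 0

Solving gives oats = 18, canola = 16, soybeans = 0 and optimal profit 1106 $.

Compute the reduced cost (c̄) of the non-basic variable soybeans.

-5

Check each constraint at x*: seed budget 106/131 (slack 25); land 52/52 (tight); fertilizer 154/154 (tight).
Slack constraints have shadow price 0 (complementary slackness).
From A_Bᵀ y = c: 2·y_land + 5·y_fertilizer = 37; 1·y_land + 4·y_fertilizer = 27.5.
→ y_land = 3.5 and y_fertilizer = 6.
Reduced cost of soybeans: c₃ − yᵀa₃ = 24.5 − (3.5·5 + 6·2) = 24.5 − 29.5 = -5.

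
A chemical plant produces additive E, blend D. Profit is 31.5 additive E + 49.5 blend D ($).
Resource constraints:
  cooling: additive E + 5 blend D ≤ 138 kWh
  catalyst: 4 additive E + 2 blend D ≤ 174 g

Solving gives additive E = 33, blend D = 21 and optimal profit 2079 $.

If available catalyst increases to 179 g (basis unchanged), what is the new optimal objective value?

Both cooling and catalyst are binding at x*.
Dual feasibility on the basic columns requires 1·y_cooling + 4·y_catalyst = 31.5, 5·y_cooling + 2·y_catalyst = 49.5.
This yields shadow prices y_cooling = 7.5, y_catalyst = 6.
Δz = y_catalyst·Δb = 6 × (5) = 30, so new z* = 2079 + 30 = 2109.

2109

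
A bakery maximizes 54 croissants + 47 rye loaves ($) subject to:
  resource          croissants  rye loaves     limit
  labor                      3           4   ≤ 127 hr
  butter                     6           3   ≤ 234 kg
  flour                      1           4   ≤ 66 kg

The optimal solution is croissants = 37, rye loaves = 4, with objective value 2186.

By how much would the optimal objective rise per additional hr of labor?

8

Check each constraint at x*: labor 127/127 (tight); butter 234/234 (tight); flour 53/66 (slack 13).
Since flour is not tight, its dual is 0.
The binding rows give the dual system: 3·y_labor + 6·y_butter = 54 and 4·y_labor + 3·y_butter = 47.
This yields shadow prices y_labor = 8, y_butter = 5.
Shadow price of labor = 8.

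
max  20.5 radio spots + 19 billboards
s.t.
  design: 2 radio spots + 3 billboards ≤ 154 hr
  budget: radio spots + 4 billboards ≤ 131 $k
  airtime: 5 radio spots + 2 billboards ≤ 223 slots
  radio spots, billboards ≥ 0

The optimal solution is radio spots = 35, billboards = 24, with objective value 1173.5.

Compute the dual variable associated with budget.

3

Check each constraint at x*: design 142/154 (slack 12); budget 131/131 (tight); airtime 223/223 (tight).
Slack constraints have shadow price 0 (complementary slackness).
From A_Bᵀ y = c: 1·y_budget + 5·y_airtime = 20.5; 4·y_budget + 2·y_airtime = 19.
→ y_budget = 3 and y_airtime = 3.5.
Shadow price of budget = 3.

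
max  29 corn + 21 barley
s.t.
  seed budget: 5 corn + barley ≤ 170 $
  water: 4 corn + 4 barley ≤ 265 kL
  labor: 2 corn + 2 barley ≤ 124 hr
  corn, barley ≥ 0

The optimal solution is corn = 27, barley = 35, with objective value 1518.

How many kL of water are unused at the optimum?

17

water used = 4·27 + 4·35 = 248; slack = 265 − 248 = 17.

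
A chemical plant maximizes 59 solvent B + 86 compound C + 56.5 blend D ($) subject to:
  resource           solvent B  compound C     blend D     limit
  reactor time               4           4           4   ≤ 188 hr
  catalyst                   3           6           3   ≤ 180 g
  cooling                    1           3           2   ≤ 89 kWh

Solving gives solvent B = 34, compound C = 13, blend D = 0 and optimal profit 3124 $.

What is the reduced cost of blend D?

-2.5

Check each constraint at x*: reactor time 188/188 (tight); catalyst 180/180 (tight); cooling 73/89 (slack 16).
By complementary slackness, y = 0 for the non-binding constraint.
From A_Bᵀ y = c: 4·y_reactor time + 3·y_catalyst = 59; 4·y_reactor time + 6·y_catalyst = 86.
This yields shadow prices y_reactor time = 8, y_catalyst = 9.
Reduced cost of blend D: c₃ − yᵀa₃ = 56.5 − (8·4 + 9·3) = 56.5 − 59 = -2.5.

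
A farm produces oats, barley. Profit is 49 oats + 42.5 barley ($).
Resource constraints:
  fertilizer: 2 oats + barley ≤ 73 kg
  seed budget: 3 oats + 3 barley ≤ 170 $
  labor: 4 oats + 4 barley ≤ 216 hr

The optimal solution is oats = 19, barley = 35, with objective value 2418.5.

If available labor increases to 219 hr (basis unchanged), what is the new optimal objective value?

2445.5

Check each constraint at x*: fertilizer 73/73 (tight); seed budget 162/170 (slack 8); labor 216/216 (tight).
By complementary slackness, y = 0 for the non-binding constraint.
From A_Bᵀ y = c: 2·y_fertilizer + 4·y_labor = 49; 1·y_fertilizer + 4·y_labor = 42.5.
This yields shadow prices y_fertilizer = 6.5, y_labor = 9.
Δz = y_labor·Δb = 9 × (3) = 27, so new z* = 2418.5 + 27 = 2445.5.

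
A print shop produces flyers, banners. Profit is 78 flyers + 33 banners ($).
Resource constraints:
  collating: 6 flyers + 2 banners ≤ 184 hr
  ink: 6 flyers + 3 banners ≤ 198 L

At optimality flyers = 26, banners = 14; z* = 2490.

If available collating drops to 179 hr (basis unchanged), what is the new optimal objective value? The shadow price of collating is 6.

2460

Δb = -5, so new z* = 2490 + (6)·(-5) = 2490 − 30 = 2460.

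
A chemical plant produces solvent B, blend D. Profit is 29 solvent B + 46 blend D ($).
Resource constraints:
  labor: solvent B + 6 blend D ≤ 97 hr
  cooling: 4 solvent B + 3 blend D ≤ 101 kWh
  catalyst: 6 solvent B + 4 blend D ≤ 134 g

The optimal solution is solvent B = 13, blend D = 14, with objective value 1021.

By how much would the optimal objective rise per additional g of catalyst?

Check each constraint at x*: labor 97/97 (tight); cooling 94/101 (slack 7); catalyst 134/134 (tight).
By complementary slackness, y = 0 for the non-binding constraint.
Dual feasibility on the basic columns requires 1·y_labor + 6·y_catalyst = 29, 6·y_labor + 4·y_catalyst = 46.
This yields shadow prices y_labor = 5, y_catalyst = 4.
Shadow price of catalyst = 4.

4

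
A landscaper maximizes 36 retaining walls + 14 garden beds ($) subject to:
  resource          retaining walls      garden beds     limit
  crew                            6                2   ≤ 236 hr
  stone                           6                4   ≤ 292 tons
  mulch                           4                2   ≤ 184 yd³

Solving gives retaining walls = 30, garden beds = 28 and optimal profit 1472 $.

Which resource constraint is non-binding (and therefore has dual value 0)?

crew: 236/236 (binding)
stone: 292/292 (binding)
mulch: 176/184 (slack 8)
By complementary slackness, a constraint with positive slack has shadow price 0 → mulch.

mulch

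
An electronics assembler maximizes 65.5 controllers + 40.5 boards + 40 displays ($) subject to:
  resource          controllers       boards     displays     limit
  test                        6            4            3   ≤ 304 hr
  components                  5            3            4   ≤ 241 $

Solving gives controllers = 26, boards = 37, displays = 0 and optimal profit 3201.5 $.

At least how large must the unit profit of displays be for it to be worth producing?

At the optimum: test uses 304 of 304 (binding); components uses 241 of 241 (binding).
Dual feasibility on the basic columns requires 6·y_test + 5·y_components = 65.5, 4·y_test + 3·y_components = 40.5.
→ y_test = 3 and y_components = 9.5.
displays enters the basis when its profit ≥ yᵀa₃ = 3·3 + 9.5·4 = 47.

47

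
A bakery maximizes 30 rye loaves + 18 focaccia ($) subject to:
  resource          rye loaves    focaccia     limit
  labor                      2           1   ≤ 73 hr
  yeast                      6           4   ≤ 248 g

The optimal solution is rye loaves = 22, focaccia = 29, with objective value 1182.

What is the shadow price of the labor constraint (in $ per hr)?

At the optimum: labor uses 73 of 73 (binding); yeast uses 248 of 248 (binding).
Dual feasibility on the basic columns requires 2·y_labor + 6·y_yeast = 30, 1·y_labor + 4·y_yeast = 18.
This yields shadow prices y_labor = 6, y_yeast = 3.
Shadow price of labor = 6.

6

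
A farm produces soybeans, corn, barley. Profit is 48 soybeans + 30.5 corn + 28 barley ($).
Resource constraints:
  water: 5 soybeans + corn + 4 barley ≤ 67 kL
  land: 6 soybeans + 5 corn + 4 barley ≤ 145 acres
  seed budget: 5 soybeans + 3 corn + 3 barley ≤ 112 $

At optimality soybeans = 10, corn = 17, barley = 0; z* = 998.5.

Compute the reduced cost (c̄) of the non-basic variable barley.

-6

Check each constraint at x*: water 67/67 (tight); land 145/145 (tight); seed budget 101/112 (slack 11).
Slack constraints have shadow price 0 (complementary slackness).
Dual feasibility on the basic columns requires 5·y_water + 6·y_land = 48, 1·y_water + 5·y_land = 30.5.
→ y_water = 3 and y_land = 5.5.
Reduced cost of barley: c₃ − yᵀa₃ = 28 − (3·4 + 5.5·4) = 28 − 34 = -6.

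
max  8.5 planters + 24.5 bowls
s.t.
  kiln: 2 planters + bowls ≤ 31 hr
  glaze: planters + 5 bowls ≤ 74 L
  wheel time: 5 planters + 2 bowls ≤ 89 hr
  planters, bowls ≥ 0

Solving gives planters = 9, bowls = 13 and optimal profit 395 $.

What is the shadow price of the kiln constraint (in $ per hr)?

2

Check each constraint at x*: kiln 31/31 (tight); glaze 74/74 (tight); wheel time 71/89 (slack 18).
Since wheel time is not tight, its dual is 0.
The binding rows give the dual system: 2·y_kiln + 1·y_glaze = 8.5 and 1·y_kiln + 5·y_glaze = 24.5.
Solving: y_kiln = 2, y_glaze = 4.5.
Shadow price of kiln = 2.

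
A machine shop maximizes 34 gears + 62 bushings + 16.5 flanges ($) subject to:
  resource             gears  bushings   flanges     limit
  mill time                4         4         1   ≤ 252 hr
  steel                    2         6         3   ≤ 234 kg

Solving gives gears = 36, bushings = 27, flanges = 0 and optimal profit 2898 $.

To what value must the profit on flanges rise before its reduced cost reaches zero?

Check each constraint at x*: mill time 252/252 (tight); steel 234/234 (tight).
From A_Bᵀ y = c: 4·y_mill time + 2·y_steel = 34; 4·y_mill time + 6·y_steel = 62.
→ y_mill time = 5 and y_steel = 7.
flanges enters the basis when its profit ≥ yᵀa₃ = 5·1 + 7·3 = 26.

26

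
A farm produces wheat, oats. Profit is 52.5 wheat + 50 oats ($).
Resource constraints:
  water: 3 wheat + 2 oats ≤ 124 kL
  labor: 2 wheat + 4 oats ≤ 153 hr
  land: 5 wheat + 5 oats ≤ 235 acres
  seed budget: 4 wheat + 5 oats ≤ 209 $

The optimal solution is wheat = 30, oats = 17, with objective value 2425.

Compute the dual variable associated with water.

2.5

At the optimum: water uses 124 of 124 (binding); labor uses 128 of 153 (slack = 25); land uses 235 of 235 (binding); seed budget uses 205 of 209 (slack = 4).
Since labor, seed budget are not tight, their duals are 0.
Dual feasibility on the basic columns requires 3·y_water + 5·y_land = 52.5, 2·y_water + 5·y_land = 50.
This yields shadow prices y_water = 2.5, y_land = 9.
Shadow price of water = 2.5.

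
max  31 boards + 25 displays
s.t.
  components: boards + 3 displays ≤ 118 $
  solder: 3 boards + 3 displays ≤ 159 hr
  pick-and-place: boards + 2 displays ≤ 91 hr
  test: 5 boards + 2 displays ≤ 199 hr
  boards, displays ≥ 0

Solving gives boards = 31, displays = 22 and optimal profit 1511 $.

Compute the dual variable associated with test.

2

At the optimum: components uses 97 of 118 (slack = 21); solder uses 159 of 159 (binding); pick-and-place uses 75 of 91 (slack = 16); test uses 199 of 199 (binding).
By complementary slackness, y = 0 for the non-binding constraints.
Dual feasibility on the basic columns requires 3·y_solder + 5·y_test = 31, 3·y_solder + 2·y_test = 25.
This yields shadow prices y_solder = 7, y_test = 2.
Shadow price of test = 2.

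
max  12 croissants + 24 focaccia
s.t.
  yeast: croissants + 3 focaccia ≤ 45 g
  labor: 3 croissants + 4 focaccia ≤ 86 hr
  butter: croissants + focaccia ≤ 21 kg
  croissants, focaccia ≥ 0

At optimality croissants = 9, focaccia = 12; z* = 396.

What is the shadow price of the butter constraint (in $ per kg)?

6

Binding: yeast and butter. Non-binding: labor (11 unused).
Since labor is not tight, its dual is 0.
Dual feasibility on the basic columns requires 1·y_yeast + 1·y_butter = 12, 3·y_yeast + 1·y_butter = 24.
This yields shadow prices y_yeast = 6, y_butter = 6.
Shadow price of butter = 6.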